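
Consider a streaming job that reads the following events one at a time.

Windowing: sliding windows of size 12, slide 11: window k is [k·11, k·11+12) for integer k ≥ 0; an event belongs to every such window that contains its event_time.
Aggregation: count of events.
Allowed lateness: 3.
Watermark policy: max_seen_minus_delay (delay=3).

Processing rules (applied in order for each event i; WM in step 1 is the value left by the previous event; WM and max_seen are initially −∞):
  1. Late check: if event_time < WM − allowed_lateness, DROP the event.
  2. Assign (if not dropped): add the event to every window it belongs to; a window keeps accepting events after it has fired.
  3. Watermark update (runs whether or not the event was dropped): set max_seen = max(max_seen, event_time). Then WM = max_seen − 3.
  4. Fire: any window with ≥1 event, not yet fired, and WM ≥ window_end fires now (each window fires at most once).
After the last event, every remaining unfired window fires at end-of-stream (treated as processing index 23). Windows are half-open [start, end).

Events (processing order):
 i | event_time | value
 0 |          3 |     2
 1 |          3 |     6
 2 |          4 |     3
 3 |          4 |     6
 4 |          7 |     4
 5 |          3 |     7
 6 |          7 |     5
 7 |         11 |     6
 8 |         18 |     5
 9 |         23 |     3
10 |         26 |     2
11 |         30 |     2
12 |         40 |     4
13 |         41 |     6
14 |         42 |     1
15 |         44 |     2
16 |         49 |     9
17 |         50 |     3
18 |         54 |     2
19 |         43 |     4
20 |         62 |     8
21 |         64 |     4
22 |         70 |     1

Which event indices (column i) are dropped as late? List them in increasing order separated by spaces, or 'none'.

i=0 t=3 v=2: → [0,12); WM=0
i=1 t=3 v=6: → [0,12); WM=0
i=2 t=4 v=3: → [0,12); WM=1
i=3 t=4 v=6: → [0,12); WM=1
i=4 t=7 v=4: → [0,12); WM=4
i=5 t=3 v=7: → [0,12); WM=4
i=6 t=7 v=5: → [0,12); WM=4
i=7 t=11 v=6: → [11,23),[0,12); WM=8
i=8 t=18 v=5: → [11,23); WM=15; [0,12) fires=8
i=9 t=23 v=3: → [22,34); WM=20
i=10 t=26 v=2: → [22,34); WM=23; [11,23) fires=2
i=11 t=30 v=2: → [22,34); WM=27
i=12 t=40 v=4: → [33,45); WM=37; [22,34) fires=3
i=13 t=41 v=6: → [33,45); WM=38
i=14 t=42 v=1: → [33,45); WM=39
i=15 t=44 v=2: → [44,56),[33,45); WM=41
i=16 t=49 v=9: → [44,56); WM=46; [33,45) fires=4
i=17 t=50 v=3: → [44,56); WM=47
i=18 t=54 v=2: → [44,56); WM=51
i=19 t=43 v=4: DROP (t<51-3); WM=51
i=20 t=62 v=8: → [55,67); WM=59; [44,56) fires=4
i=21 t=64 v=4: → [55,67); WM=61
i=22 t=70 v=1: → [66,78); WM=67; [55,67) fires=2

19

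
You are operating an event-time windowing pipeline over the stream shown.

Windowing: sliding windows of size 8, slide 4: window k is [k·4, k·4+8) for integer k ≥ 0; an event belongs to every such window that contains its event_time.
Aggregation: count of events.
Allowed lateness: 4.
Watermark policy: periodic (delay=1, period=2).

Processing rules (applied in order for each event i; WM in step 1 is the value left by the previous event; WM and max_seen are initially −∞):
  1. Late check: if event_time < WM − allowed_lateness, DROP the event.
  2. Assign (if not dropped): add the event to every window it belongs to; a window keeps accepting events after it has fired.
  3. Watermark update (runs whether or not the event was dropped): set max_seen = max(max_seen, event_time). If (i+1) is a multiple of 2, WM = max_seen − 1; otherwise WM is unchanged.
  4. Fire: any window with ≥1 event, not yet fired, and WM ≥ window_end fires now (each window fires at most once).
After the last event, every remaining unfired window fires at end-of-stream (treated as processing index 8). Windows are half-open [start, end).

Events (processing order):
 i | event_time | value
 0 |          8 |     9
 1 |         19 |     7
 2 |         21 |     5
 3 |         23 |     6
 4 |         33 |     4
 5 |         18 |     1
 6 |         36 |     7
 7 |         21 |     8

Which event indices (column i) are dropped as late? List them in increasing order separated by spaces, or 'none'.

i=0 t=8 v=9: → [8,16),[4,12); WM=−∞
i=1 t=19 v=7: → [16,24),[12,20); WM=18; [4,12) fires=1 [8,16) fires=1
i=2 t=21 v=5: → [20,28),[16,24); WM=18
i=3 t=23 v=6: → [20,28),[16,24); WM=22; [12,20) fires=1
i=4 t=33 v=4: → [32,40),[28,36); WM=22
i=5 t=18 v=1: → [16,24),[12,20); WM=32; [16,24) fires=4 [20,28) fires=2
i=6 t=36 v=7: → [36,44),[32,40); WM=32
i=7 t=21 v=8: DROP (t<32-4); WM=35

7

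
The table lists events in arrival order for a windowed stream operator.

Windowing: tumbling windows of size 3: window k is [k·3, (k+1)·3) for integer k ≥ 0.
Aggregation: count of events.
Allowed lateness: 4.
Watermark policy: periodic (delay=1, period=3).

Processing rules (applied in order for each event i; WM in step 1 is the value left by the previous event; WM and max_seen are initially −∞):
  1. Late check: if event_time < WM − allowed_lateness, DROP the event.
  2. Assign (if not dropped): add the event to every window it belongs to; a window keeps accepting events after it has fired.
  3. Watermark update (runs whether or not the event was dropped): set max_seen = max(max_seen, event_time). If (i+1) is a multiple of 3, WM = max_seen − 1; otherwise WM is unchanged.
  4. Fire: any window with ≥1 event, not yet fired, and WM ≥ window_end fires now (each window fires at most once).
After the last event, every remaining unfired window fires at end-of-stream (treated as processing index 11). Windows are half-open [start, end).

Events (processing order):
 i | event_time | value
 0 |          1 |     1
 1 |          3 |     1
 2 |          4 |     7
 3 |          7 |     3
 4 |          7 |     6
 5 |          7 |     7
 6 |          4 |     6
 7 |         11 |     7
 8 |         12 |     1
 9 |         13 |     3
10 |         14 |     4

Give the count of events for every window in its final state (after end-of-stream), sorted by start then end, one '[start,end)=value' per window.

i=0 t=1 v=1: → [0,3); WM=−∞
i=1 t=3 v=1: → [3,6); WM=−∞
i=2 t=4 v=7: → [3,6); WM=3; [0,3) fires=1
i=3 t=7 v=3: → [6,9); WM=3
i=4 t=7 v=6: → [6,9); WM=3
i=5 t=7 v=7: → [6,9); WM=6; [3,6) fires=2
i=6 t=4 v=6: → [3,6); WM=6
i=7 t=11 v=7: → [9,12); WM=6
i=8 t=12 v=1: → [12,15); WM=11; [6,9) fires=3
i=9 t=13 v=3: → [12,15); WM=11
i=10 t=14 v=4: → [12,15); WM=11

[0,3)=1 [3,6)=3 [6,9)=3 [9,12)=1 [12,15)=3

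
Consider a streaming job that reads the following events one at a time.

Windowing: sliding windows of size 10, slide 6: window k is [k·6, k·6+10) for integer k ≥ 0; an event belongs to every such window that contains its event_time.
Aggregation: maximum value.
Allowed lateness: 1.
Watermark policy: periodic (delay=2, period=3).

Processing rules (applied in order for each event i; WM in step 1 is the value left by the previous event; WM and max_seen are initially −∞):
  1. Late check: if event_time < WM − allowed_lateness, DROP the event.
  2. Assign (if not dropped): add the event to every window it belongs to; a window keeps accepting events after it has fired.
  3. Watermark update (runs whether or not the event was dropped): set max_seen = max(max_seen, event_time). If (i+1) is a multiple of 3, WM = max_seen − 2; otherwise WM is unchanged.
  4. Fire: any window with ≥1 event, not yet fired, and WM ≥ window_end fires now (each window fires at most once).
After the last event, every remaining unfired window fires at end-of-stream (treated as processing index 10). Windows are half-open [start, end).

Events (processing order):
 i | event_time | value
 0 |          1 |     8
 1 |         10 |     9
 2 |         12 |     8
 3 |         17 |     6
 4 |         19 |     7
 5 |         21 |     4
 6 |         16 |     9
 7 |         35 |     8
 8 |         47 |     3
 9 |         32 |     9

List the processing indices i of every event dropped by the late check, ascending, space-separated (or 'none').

i=0 t=1 v=8: → [0,10); WM=−∞
i=1 t=10 v=9: → [6,16); WM=−∞
i=2 t=12 v=8: → [12,22),[6,16); WM=10; [0,10) fires=8
i=3 t=17 v=6: → [12,22); WM=10
i=4 t=19 v=7: → [18,28),[12,22); WM=10
i=5 t=21 v=4: → [18,28),[12,22); WM=19; [6,16) fires=9
i=6 t=16 v=9: DROP (t<19-1); WM=19
i=7 t=35 v=8: → [30,40); WM=19
i=8 t=47 v=3: → [42,52); WM=45; [12,22) fires=8 [18,28) fires=7 [30,40) fires=8
i=9 t=32 v=9: DROP (t<45-1); WM=45

6 9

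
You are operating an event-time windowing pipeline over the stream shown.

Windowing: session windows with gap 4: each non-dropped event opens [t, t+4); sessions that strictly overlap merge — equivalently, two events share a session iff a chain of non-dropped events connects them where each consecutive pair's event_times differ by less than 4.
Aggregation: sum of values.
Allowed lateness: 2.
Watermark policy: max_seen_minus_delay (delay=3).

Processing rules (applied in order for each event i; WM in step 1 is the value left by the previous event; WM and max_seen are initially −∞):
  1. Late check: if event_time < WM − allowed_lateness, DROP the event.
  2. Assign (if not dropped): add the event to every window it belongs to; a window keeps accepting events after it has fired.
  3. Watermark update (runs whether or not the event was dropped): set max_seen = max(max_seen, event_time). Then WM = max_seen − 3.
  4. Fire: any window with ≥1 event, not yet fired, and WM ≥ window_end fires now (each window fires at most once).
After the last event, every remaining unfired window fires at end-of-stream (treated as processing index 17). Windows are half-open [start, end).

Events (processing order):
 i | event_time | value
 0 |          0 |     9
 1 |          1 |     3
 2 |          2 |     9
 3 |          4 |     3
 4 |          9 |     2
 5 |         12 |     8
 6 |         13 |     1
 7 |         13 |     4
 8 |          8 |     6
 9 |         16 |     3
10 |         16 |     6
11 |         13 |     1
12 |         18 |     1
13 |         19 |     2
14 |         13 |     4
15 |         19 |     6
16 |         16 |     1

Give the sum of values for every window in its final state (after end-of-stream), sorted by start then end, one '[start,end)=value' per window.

i=0 t=0 v=9: → [0,4); WM=-3
i=1 t=1 v=3: → [0,5); WM=-2
i=2 t=2 v=9: → [0,6); WM=-1
i=3 t=4 v=3: → [0,8); WM=1
i=4 t=9 v=2: → [9,13); WM=6
i=5 t=12 v=8: → [9,16); WM=9
i=6 t=13 v=1: → [9,17); WM=10
i=7 t=13 v=4: → [9,17); WM=10
i=8 t=8 v=6: → [8,17); WM=10
i=9 t=16 v=3: → [8,20); WM=13
i=10 t=16 v=6: → [8,20); WM=13
i=11 t=13 v=1: → [8,20); WM=13
i=12 t=18 v=1: → [8,22); WM=15
i=13 t=19 v=2: → [8,23); WM=16
i=14 t=13 v=4: DROP (t<16-2); WM=16
i=15 t=19 v=6: → [8,23); WM=16
i=16 t=16 v=1: → [8,23); WM=16

[0,8)=24 [8,23)=41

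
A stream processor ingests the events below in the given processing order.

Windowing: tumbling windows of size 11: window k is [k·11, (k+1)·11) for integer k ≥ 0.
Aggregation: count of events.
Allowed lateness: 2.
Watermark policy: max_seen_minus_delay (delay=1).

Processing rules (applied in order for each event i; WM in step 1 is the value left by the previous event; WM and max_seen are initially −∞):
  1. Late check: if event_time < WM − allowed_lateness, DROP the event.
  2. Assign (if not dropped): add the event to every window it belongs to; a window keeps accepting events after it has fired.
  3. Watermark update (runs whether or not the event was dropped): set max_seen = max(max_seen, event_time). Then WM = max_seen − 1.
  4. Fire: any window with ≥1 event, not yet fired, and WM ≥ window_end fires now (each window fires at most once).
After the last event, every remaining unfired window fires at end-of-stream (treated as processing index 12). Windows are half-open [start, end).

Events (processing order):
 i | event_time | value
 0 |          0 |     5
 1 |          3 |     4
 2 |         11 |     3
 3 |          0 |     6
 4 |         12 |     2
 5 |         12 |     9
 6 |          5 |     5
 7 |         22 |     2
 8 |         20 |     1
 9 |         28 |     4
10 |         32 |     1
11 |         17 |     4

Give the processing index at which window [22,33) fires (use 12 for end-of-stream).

i=0 t=0 v=5: → [0,11); WM=-1
i=1 t=3 v=4: → [0,11); WM=2
i=2 t=11 v=3: → [11,22); WM=10
i=3 t=0 v=6: DROP (t<10-2); WM=10
i=4 t=12 v=2: → [11,22); WM=11; [0,11) fires=2
i=5 t=12 v=9: → [11,22); WM=11
i=6 t=5 v=5: DROP (t<11-2); WM=11
i=7 t=22 v=2: → [22,33); WM=21
i=8 t=20 v=1: → [11,22); WM=21
i=9 t=28 v=4: → [22,33); WM=27; [11,22) fires=4
i=10 t=32 v=1: → [22,33); WM=31
i=11 t=17 v=4: DROP (t<31-2); WM=31

12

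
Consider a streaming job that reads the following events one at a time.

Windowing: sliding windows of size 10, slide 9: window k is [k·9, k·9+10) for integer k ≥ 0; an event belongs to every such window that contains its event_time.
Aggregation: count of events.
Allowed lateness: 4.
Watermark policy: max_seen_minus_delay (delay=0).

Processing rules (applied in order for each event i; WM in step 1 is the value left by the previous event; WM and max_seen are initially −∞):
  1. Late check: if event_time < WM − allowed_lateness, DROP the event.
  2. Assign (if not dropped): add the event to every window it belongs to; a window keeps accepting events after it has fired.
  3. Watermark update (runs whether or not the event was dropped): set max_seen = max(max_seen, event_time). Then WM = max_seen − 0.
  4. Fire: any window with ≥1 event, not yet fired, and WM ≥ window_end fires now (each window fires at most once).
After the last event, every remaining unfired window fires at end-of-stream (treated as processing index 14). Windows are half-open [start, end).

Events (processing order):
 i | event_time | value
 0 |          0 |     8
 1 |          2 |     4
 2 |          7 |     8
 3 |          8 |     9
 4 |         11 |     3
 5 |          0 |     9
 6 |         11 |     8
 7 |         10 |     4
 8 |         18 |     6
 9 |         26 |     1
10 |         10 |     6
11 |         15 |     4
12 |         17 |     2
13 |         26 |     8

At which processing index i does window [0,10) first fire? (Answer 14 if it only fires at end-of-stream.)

i=0 t=0 v=8: → [0,10); WM=0
i=1 t=2 v=4: → [0,10); WM=2
i=2 t=7 v=8: → [0,10); WM=7
i=3 t=8 v=9: → [0,10); WM=8
i=4 t=11 v=3: → [9,19); WM=11; [0,10) fires=4
i=5 t=0 v=9: DROP (t<11-4); WM=11
i=6 t=11 v=8: → [9,19); WM=11
i=7 t=10 v=4: → [9,19); WM=11
i=8 t=18 v=6: → [18,28),[9,19); WM=18
i=9 t=26 v=1: → [18,28); WM=26; [9,19) fires=4
i=10 t=10 v=6: DROP (t<26-4); WM=26
i=11 t=15 v=4: DROP (t<26-4); WM=26
i=12 t=17 v=2: DROP (t<26-4); WM=26
i=13 t=26 v=8: → [18,28); WM=26

4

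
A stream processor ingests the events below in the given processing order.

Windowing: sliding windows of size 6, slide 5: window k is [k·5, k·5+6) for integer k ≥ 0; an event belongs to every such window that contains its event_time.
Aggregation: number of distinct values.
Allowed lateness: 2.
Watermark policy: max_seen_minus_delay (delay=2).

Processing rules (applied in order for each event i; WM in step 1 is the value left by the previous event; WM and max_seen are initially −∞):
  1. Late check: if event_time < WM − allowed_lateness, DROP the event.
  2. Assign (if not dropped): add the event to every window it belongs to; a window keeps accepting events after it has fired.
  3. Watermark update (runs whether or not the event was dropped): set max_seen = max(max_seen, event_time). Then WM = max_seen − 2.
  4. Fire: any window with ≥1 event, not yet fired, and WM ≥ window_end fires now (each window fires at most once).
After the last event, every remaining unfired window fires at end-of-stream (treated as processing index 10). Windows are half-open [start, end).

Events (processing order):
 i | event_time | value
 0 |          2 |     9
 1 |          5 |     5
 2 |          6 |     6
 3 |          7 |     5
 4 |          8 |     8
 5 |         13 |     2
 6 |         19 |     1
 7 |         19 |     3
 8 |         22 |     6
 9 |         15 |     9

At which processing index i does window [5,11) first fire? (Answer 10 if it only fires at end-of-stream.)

5

i=0 t=2 v=9: → [0,6); WM=0
i=1 t=5 v=5: → [5,11),[0,6); WM=3
i=2 t=6 v=6: → [5,11); WM=4
i=3 t=7 v=5: → [5,11); WM=5
i=4 t=8 v=8: → [5,11); WM=6; [0,6) fires=2
i=5 t=13 v=2: → [10,16); WM=11; [5,11) fires=3
i=6 t=19 v=1: → [15,21); WM=17; [10,16) fires=1
i=7 t=19 v=3: → [15,21); WM=17
i=8 t=22 v=6: → [20,26); WM=20
i=9 t=15 v=9: DROP (t<20-2); WM=20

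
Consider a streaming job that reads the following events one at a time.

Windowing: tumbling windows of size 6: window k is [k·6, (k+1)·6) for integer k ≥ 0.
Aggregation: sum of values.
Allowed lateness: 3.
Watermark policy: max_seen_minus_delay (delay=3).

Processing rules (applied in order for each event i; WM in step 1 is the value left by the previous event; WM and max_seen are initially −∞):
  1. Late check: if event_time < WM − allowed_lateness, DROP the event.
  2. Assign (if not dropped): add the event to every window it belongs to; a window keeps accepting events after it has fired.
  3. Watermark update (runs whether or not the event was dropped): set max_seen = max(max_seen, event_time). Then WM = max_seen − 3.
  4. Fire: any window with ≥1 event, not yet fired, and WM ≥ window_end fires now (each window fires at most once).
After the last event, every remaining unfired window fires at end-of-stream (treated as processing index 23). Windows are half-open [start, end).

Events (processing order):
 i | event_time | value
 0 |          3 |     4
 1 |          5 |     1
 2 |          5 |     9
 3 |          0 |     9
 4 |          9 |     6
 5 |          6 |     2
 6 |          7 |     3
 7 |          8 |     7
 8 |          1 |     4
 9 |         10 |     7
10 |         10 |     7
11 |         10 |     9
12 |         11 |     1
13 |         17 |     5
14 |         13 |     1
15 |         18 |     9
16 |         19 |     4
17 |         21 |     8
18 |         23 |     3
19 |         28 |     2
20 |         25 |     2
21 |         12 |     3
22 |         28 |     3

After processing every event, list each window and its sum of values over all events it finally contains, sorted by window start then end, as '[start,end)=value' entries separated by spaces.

[0,6)=23 [6,12)=42 [12,18)=6 [18,24)=24 [24,30)=7

i=0 t=3 v=4: → [0,6); WM=0
i=1 t=5 v=1: → [0,6); WM=2
i=2 t=5 v=9: → [0,6); WM=2
i=3 t=0 v=9: → [0,6); WM=2
i=4 t=9 v=6: → [6,12); WM=6; [0,6) fires=23
i=5 t=6 v=2: → [6,12); WM=6
i=6 t=7 v=3: → [6,12); WM=6
i=7 t=8 v=7: → [6,12); WM=6
i=8 t=1 v=4: DROP (t<6-3); WM=6
i=9 t=10 v=7: → [6,12); WM=7
i=10 t=10 v=7: → [6,12); WM=7
i=11 t=10 v=9: → [6,12); WM=7
i=12 t=11 v=1: → [6,12); WM=8
i=13 t=17 v=5: → [12,18); WM=14; [6,12) fires=42
i=14 t=13 v=1: → [12,18); WM=14
i=15 t=18 v=9: → [18,24); WM=15
i=16 t=19 v=4: → [18,24); WM=16
i=17 t=21 v=8: → [18,24); WM=18; [12,18) fires=6
i=18 t=23 v=3: → [18,24); WM=20
i=19 t=28 v=2: → [24,30); WM=25; [18,24) fires=24
i=20 t=25 v=2: → [24,30); WM=25
i=21 t=12 v=3: DROP (t<25-3); WM=25
i=22 t=28 v=3: → [24,30); WM=25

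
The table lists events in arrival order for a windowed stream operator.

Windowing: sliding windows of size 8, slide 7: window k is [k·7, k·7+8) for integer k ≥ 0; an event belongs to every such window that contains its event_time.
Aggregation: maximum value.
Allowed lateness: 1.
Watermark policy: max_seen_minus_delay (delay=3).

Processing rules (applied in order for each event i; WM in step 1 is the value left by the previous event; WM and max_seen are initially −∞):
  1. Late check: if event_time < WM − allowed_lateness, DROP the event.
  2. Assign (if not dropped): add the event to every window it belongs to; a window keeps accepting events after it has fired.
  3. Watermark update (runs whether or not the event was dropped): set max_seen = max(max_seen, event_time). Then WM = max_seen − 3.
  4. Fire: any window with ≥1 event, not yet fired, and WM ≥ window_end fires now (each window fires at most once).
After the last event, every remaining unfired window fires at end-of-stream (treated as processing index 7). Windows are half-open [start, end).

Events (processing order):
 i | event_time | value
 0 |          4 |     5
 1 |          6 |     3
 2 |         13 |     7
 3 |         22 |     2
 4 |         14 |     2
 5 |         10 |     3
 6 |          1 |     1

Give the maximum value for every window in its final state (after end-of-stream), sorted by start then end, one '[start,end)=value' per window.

[0,8)=5 [7,15)=7 [21,29)=2

i=0 t=4 v=5: → [0,8); WM=1
i=1 t=6 v=3: → [0,8); WM=3
i=2 t=13 v=7: → [7,15); WM=10; [0,8) fires=5
i=3 t=22 v=2: → [21,29); WM=19; [7,15) fires=7
i=4 t=14 v=2: DROP (t<19-1); WM=19
i=5 t=10 v=3: DROP (t<19-1); WM=19
i=6 t=1 v=1: DROP (t<19-1); WM=19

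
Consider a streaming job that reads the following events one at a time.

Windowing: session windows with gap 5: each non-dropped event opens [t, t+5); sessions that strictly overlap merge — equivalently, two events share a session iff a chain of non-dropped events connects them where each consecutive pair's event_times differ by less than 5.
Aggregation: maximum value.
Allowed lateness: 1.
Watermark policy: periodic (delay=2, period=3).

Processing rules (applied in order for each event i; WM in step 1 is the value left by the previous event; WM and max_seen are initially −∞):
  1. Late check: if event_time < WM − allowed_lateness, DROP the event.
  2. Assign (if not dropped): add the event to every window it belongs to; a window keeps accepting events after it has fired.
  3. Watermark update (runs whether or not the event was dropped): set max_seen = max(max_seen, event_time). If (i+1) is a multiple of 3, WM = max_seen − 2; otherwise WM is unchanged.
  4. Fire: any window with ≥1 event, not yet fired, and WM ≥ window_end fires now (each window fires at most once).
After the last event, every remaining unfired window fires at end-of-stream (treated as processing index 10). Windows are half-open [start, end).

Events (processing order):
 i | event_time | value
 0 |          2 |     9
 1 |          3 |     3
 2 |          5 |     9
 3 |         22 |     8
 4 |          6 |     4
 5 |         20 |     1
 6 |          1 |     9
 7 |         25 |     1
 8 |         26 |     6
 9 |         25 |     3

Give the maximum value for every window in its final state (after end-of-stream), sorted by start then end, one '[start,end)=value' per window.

i=0 t=2 v=9: → [2,7); WM=−∞
i=1 t=3 v=3: → [2,8); WM=−∞
i=2 t=5 v=9: → [2,10); WM=3
i=3 t=22 v=8: → [22,27); WM=3
i=4 t=6 v=4: → [2,11); WM=3
i=5 t=20 v=1: → [20,27); WM=20
i=6 t=1 v=9: DROP (t<20-1); WM=20
i=7 t=25 v=1: → [20,30); WM=20
i=8 t=26 v=6: → [20,31); WM=24
i=9 t=25 v=3: → [20,31); WM=24

[2,11)=9 [20,31)=8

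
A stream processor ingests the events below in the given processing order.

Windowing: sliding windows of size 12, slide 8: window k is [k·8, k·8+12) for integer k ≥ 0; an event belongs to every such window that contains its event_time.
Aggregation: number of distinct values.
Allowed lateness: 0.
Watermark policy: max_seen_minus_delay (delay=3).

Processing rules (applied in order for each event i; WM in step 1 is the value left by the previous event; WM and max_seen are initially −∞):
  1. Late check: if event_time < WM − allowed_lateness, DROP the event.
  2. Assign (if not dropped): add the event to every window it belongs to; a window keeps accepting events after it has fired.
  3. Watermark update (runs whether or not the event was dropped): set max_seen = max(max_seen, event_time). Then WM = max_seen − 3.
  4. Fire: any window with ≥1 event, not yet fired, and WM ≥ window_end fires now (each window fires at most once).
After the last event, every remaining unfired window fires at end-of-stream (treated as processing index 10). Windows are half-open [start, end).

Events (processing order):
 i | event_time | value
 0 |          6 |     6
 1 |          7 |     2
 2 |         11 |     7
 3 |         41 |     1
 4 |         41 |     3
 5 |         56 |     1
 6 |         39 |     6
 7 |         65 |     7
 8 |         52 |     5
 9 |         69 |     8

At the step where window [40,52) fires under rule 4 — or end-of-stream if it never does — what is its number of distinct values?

i=0 t=6 v=6: → [0,12); WM=3
i=1 t=7 v=2: → [0,12); WM=4
i=2 t=11 v=7: → [8,20),[0,12); WM=8
i=3 t=41 v=1: → [40,52),[32,44); WM=38; [0,12) fires=3 [8,20) fires=1
i=4 t=41 v=3: → [40,52),[32,44); WM=38
i=5 t=56 v=1: → [56,68),[48,60); WM=53; [32,44) fires=2 [40,52) fires=2
i=6 t=39 v=6: DROP (t<53-0); WM=53
i=7 t=65 v=7: → [64,76),[56,68); WM=62; [48,60) fires=1
i=8 t=52 v=5: DROP (t<62-0); WM=62
i=9 t=69 v=8: → [64,76); WM=66

2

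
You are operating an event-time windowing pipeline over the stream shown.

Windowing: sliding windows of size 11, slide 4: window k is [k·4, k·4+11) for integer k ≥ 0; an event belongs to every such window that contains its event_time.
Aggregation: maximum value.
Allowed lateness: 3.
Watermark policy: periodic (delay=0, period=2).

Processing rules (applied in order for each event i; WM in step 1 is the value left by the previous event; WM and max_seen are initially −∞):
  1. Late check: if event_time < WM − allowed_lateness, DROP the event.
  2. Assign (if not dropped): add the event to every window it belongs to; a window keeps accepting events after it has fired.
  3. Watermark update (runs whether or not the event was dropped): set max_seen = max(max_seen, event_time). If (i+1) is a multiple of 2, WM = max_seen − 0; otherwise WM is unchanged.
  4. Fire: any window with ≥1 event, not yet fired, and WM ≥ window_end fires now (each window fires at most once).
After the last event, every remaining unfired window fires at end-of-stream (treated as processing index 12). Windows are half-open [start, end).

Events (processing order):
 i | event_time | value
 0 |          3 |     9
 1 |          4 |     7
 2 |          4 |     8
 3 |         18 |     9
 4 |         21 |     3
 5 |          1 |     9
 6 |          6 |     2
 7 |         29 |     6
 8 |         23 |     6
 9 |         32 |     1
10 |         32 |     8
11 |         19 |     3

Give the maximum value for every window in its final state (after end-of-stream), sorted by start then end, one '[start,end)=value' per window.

[0,11)=9 [4,15)=8 [8,19)=9 [12,23)=9 [16,27)=9 [20,31)=6 [24,35)=8 [28,39)=8 [32,43)=8

i=0 t=3 v=9: → [0,11); WM=−∞
i=1 t=4 v=7: → [4,15),[0,11); WM=4
i=2 t=4 v=8: → [4,15),[0,11); WM=4
i=3 t=18 v=9: → [16,27),[12,23),[8,19); WM=18; [0,11) fires=9 [4,15) fires=8
i=4 t=21 v=3: → [20,31),[16,27),[12,23); WM=18
i=5 t=1 v=9: DROP (t<18-3); WM=21; [8,19) fires=9
i=6 t=6 v=2: DROP (t<21-3); WM=21
i=7 t=29 v=6: → [28,39),[24,35),[20,31); WM=29; [12,23) fires=9 [16,27) fires=9
i=8 t=23 v=6: DROP (t<29-3); WM=29
i=9 t=32 v=1: → [32,43),[28,39),[24,35); WM=32; [20,31) fires=6
i=10 t=32 v=8: → [32,43),[28,39),[24,35); WM=32
i=11 t=19 v=3: DROP (t<32-3); WM=32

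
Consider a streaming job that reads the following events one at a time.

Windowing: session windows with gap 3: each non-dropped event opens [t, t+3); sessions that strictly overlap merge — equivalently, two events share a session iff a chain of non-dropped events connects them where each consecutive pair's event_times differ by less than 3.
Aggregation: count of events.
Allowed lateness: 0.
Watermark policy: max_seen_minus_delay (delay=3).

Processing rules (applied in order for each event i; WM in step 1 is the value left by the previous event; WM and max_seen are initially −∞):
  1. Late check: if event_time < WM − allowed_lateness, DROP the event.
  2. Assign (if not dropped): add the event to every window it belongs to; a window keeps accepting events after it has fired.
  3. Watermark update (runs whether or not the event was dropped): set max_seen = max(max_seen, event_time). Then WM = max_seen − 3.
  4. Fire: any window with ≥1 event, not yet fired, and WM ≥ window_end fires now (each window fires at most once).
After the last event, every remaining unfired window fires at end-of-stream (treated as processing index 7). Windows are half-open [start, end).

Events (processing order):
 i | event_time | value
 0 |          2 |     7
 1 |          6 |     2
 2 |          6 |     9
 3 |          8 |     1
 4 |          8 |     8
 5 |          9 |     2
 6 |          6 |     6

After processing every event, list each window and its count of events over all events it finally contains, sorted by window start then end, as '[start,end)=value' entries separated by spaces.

[2,5)=1 [6,12)=6

i=0 t=2 v=7: → [2,5); WM=-1
i=1 t=6 v=2: → [6,9); WM=3
i=2 t=6 v=9: → [6,9); WM=3
i=3 t=8 v=1: → [6,11); WM=5
i=4 t=8 v=8: → [6,11); WM=5
i=5 t=9 v=2: → [6,12); WM=6
i=6 t=6 v=6: → [6,12); WM=6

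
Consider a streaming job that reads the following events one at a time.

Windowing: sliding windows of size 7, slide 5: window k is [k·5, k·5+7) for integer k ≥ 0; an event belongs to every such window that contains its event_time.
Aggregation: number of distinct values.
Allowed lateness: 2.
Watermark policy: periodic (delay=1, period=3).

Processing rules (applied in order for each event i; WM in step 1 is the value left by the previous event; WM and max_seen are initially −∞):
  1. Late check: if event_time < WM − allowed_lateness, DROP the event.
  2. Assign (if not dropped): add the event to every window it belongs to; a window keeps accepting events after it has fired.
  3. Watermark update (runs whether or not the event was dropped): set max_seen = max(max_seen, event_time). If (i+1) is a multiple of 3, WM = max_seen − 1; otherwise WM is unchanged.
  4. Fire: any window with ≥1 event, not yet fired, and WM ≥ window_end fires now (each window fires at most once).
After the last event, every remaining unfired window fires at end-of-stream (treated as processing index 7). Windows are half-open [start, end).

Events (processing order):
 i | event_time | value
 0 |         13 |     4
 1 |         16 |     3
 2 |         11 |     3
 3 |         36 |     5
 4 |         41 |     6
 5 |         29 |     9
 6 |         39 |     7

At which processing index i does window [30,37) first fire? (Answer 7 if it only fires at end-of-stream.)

i=0 t=13 v=4: → [10,17); WM=−∞
i=1 t=16 v=3: → [15,22),[10,17); WM=−∞
i=2 t=11 v=3: → [10,17),[5,12); WM=15; [5,12) fires=1
i=3 t=36 v=5: → [35,42),[30,37); WM=15
i=4 t=41 v=6: → [40,47),[35,42); WM=15
i=5 t=29 v=9: → [25,32); WM=40; [10,17) fires=2 [15,22) fires=1 [25,32) fires=1 [30,37) fires=1
i=6 t=39 v=7: → [35,42); WM=40

5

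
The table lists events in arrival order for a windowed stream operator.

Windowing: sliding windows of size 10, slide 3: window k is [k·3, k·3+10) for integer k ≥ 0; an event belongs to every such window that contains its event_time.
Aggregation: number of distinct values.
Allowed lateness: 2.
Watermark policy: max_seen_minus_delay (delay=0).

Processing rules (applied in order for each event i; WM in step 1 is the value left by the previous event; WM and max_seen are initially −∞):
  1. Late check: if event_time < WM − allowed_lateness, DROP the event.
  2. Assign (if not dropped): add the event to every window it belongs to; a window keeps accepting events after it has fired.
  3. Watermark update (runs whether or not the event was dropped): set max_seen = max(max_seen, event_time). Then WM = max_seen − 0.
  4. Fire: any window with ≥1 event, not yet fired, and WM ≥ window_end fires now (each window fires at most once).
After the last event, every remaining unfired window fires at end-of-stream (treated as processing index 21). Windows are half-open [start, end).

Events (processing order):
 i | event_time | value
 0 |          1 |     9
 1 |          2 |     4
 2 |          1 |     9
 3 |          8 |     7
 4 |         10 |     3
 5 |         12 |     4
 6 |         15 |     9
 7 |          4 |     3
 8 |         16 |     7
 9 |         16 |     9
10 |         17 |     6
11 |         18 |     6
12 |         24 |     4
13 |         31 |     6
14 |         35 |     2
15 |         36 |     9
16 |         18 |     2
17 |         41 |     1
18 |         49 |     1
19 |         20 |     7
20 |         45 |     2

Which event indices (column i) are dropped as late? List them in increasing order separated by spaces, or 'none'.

i=0 t=1 v=9: → [0,10); WM=1
i=1 t=2 v=4: → [0,10); WM=2
i=2 t=1 v=9: → [0,10); WM=2
i=3 t=8 v=7: → [6,16),[3,13),[0,10); WM=8
i=4 t=10 v=3: → [9,19),[6,16),[3,13); WM=10; [0,10) fires=3
i=5 t=12 v=4: → [12,22),[9,19),[6,16),[3,13); WM=12
i=6 t=15 v=9: → [15,25),[12,22),[9,19),[6,16); WM=15; [3,13) fires=3
i=7 t=4 v=3: DROP (t<15-2); WM=15
i=8 t=16 v=7: → [15,25),[12,22),[9,19); WM=16; [6,16) fires=4
i=9 t=16 v=9: → [15,25),[12,22),[9,19); WM=16
i=10 t=17 v=6: → [15,25),[12,22),[9,19); WM=17
i=11 t=18 v=6: → [18,28),[15,25),[12,22),[9,19); WM=18
i=12 t=24 v=4: → [24,34),[21,31),[18,28),[15,25); WM=24; [9,19) fires=5 [12,22) fires=4
i=13 t=31 v=6: → [30,40),[27,37),[24,34); WM=31; [15,25) fires=4 [18,28) fires=2 [21,31) fires=1
i=14 t=35 v=2: → [33,43),[30,40),[27,37); WM=35; [24,34) fires=2
i=15 t=36 v=9: → [36,46),[33,43),[30,40),[27,37); WM=36
i=16 t=18 v=2: DROP (t<36-2); WM=36
i=17 t=41 v=1: → [39,49),[36,46),[33,43); WM=41; [27,37) fires=3 [30,40) fires=3
i=18 t=49 v=1: → [48,58),[45,55),[42,52); WM=49; [33,43) fires=3 [36,46) fires=2 [39,49) fires=1
i=19 t=20 v=7: DROP (t<49-2); WM=49
i=20 t=45 v=2: DROP (t<49-2); WM=49

7 16 19 20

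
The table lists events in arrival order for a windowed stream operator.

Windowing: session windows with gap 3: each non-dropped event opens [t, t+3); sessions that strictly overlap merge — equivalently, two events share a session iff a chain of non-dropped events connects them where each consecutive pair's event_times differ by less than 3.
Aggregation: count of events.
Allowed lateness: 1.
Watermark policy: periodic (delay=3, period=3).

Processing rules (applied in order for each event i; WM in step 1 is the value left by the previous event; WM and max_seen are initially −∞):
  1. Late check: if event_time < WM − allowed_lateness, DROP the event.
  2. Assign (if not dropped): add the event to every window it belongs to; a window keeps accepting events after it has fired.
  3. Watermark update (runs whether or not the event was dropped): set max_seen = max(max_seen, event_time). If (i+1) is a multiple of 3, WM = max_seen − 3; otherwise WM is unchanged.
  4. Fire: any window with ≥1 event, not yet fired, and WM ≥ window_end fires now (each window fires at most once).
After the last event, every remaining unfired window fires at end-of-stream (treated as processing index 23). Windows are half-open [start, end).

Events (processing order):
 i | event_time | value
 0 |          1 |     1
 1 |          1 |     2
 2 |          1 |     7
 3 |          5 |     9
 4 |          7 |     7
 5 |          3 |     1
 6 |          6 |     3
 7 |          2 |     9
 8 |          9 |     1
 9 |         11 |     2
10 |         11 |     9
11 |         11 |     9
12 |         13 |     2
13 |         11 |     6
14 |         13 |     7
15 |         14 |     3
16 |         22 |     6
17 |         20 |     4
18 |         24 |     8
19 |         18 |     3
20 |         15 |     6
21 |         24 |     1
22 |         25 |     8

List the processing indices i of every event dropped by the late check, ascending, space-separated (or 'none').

i=0 t=1 v=1: → [1,4); WM=−∞
i=1 t=1 v=2: → [1,4); WM=−∞
i=2 t=1 v=7: → [1,4); WM=-2
i=3 t=5 v=9: → [5,8); WM=-2
i=4 t=7 v=7: → [5,10); WM=-2
i=5 t=3 v=1: → [1,10); WM=4
i=6 t=6 v=3: → [1,10); WM=4
i=7 t=2 v=9: DROP (t<4-1); WM=4
i=8 t=9 v=1: → [1,12); WM=6
i=9 t=11 v=2: → [1,14); WM=6
i=10 t=11 v=9: → [1,14); WM=6
i=11 t=11 v=9: → [1,14); WM=8
i=12 t=13 v=2: → [1,16); WM=8
i=13 t=11 v=6: → [1,16); WM=8
i=14 t=13 v=7: → [1,16); WM=10
i=15 t=14 v=3: → [1,17); WM=10
i=16 t=22 v=6: → [22,25); WM=10
i=17 t=20 v=4: → [20,25); WM=19
i=18 t=24 v=8: → [20,27); WM=19
i=19 t=18 v=3: → [18,27); WM=19
i=20 t=15 v=6: DROP (t<19-1); WM=21
i=21 t=24 v=1: → [18,27); WM=21
i=22 t=25 v=8: → [18,28); WM=21

7 20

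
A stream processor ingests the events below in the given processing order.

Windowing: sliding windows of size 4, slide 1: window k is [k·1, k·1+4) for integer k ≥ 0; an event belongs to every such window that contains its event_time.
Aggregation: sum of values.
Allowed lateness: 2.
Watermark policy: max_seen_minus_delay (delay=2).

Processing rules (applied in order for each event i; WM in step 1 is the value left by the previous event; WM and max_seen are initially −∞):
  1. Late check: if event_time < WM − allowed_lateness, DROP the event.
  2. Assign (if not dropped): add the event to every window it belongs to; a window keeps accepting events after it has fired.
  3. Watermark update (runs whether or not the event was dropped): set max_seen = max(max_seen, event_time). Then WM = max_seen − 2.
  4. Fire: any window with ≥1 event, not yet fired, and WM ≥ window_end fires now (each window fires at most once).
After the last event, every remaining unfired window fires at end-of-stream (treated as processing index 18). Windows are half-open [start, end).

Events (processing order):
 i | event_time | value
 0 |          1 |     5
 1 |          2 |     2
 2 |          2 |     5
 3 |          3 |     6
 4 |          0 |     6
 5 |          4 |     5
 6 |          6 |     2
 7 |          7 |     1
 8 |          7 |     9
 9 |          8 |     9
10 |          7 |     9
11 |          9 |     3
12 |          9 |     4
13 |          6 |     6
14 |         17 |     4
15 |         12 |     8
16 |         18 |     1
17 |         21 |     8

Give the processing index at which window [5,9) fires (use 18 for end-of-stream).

14

i=0 t=1 v=5: → [1,5),[0,4); WM=-1
i=1 t=2 v=2: → [2,6),[1,5),[0,4); WM=0
i=2 t=2 v=5: → [2,6),[1,5),[0,4); WM=0
i=3 t=3 v=6: → [3,7),[2,6),[1,5),[0,4); WM=1
i=4 t=0 v=6: → [0,4); WM=1
i=5 t=4 v=5: → [4,8),[3,7),[2,6),[1,5); WM=2
i=6 t=6 v=2: → [6,10),[5,9),[4,8),[3,7); WM=4; [0,4) fires=24
i=7 t=7 v=1: → [7,11),[6,10),[5,9),[4,8); WM=5; [1,5) fires=23
i=8 t=7 v=9: → [7,11),[6,10),[5,9),[4,8); WM=5
i=9 t=8 v=9: → [8,12),[7,11),[6,10),[5,9); WM=6; [2,6) fires=18
i=10 t=7 v=9: → [7,11),[6,10),[5,9),[4,8); WM=6
i=11 t=9 v=3: → [9,13),[8,12),[7,11),[6,10); WM=7; [3,7) fires=13
i=12 t=9 v=4: → [9,13),[8,12),[7,11),[6,10); WM=7
i=13 t=6 v=6: → [6,10),[5,9),[4,8),[3,7); WM=7
i=14 t=17 v=4: → [17,21),[16,20),[15,19),[14,18); WM=15; [4,8) fires=32 [5,9) fires=36 [6,10) fires=43 [7,11) fires=35 [8,12) fires=16 [9,13) fires=7
i=15 t=12 v=8: DROP (t<15-2); WM=15
i=16 t=18 v=1: → [18,22),[17,21),[16,20),[15,19); WM=16
i=17 t=21 v=8: → [21,25),[20,24),[19,23),[18,22); WM=19; [14,18) fires=4 [15,19) fires=5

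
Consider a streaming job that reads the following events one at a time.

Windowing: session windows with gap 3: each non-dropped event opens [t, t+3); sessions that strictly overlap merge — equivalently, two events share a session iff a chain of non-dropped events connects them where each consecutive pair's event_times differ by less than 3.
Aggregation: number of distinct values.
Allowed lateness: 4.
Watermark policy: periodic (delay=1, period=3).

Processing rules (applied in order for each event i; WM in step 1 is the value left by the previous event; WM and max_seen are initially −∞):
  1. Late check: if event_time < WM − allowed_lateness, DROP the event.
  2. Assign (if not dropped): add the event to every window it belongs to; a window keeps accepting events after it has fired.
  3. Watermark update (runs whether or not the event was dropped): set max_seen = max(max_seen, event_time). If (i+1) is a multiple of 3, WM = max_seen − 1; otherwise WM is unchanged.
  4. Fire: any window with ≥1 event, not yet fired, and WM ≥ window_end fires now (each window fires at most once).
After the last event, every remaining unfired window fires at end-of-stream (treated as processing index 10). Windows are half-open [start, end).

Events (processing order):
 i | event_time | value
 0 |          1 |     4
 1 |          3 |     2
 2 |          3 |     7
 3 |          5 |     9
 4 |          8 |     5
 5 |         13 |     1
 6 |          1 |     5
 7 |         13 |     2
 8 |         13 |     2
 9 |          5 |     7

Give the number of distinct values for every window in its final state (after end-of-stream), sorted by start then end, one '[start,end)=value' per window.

[1,8)=4 [8,11)=1 [13,16)=2

i=0 t=1 v=4: → [1,4); WM=−∞
i=1 t=3 v=2: → [1,6); WM=−∞
i=2 t=3 v=7: → [1,6); WM=2
i=3 t=5 v=9: → [1,8); WM=2
i=4 t=8 v=5: → [8,11); WM=2
i=5 t=13 v=1: → [13,16); WM=12
i=6 t=1 v=5: DROP (t<12-4); WM=12
i=7 t=13 v=2: → [13,16); WM=12
i=8 t=13 v=2: → [13,16); WM=12
i=9 t=5 v=7: DROP (t<12-4); WM=12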